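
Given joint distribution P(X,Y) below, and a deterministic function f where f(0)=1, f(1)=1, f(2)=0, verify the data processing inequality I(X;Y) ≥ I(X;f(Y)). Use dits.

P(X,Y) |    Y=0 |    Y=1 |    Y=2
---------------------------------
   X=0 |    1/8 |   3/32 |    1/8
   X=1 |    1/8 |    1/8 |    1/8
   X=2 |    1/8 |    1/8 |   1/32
I(X;Y) = 0.0146, I(X;f(Y)) = 0.0139, inequality holds: 0.0146 ≥ 0.0139

Data Processing Inequality: For any Markov chain X → Y → Z, we have I(X;Y) ≥ I(X;Z).

Here Z = f(Y) is a deterministic function of Y, forming X → Y → Z.

Original I(X;Y) = 0.0146 dits

After applying f:
P(X,Z) where Z=f(Y):
- P(X,Z=0) = P(X,Y=2)
- P(X,Z=1) = P(X,Y=0) + P(X,Y=1)

I(X;Z) = I(X;f(Y)) = 0.0139 dits

Verification: 0.0146 ≥ 0.0139 ✓

Information cannot be created by processing; the function f can only lose information about X.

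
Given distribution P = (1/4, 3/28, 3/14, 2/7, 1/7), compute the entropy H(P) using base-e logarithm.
1.5519 nats

Shannon entropy is H(X) = -Σ p(x) log p(x).

For P = (1/4, 3/28, 3/14, 2/7, 1/7):
H = -1/4 × log_e(1/4) -3/28 × log_e(3/28) -3/14 × log_e(3/14) -2/7 × log_e(2/7) -1/7 × log_e(1/7)
H = 1.5519 nats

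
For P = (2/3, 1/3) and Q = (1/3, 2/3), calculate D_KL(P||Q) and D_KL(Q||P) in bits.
D_KL(P||Q) = 0.3333, D_KL(Q||P) = 0.3333

KL divergence is not symmetric: D_KL(P||Q) ≠ D_KL(Q||P) in general.

D_KL(P||Q) = 0.3333 bits
D_KL(Q||P) = 0.3333 bits

In this case they happen to be equal (to 4 decimal places).

This asymmetry is why KL divergence is not a true distance metric.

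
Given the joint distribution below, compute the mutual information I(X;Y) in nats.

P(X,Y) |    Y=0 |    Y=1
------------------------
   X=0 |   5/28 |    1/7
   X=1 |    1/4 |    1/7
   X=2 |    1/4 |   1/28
0.0420 nats

Mutual information: I(X;Y) = H(X) + H(Y) - H(X,Y)

Marginals:
P(X) = (9/28, 11/28, 2/7), H(X) = 1.0898 nats
P(Y) = (19/28, 9/28), H(Y) = 0.6279 nats

Joint entropy: H(X,Y) = 1.6758 nats

I(X;Y) = 1.0898 + 0.6279 - 1.6758 = 0.0420 nats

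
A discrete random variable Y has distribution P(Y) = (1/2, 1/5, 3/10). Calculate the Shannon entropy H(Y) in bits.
1.4855 bits

Shannon entropy is H(X) = -Σ p(x) log p(x).

For P = (1/2, 1/5, 3/10):
H = -1/2 × log_2(1/2) -1/5 × log_2(1/5) -3/10 × log_2(3/10)
H = 1.4855 bits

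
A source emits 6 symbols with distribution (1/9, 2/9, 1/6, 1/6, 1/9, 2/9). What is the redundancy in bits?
0.0545 bits

Redundancy measures how far a source is from maximum entropy:
R = H_max - H(X)

Maximum entropy for 6 symbols: H_max = log_2(6) = 2.5850 bits
Actual entropy: H(X) = 2.5305 bits
Redundancy: R = 2.5850 - 2.5305 = 0.0545 bits

This redundancy represents potential for compression: the source could be compressed by 0.0545 bits per symbol.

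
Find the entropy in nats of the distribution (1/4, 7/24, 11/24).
1.0635 nats

Shannon entropy is H(X) = -Σ p(x) log p(x).

For P = (1/4, 7/24, 11/24):
H = -1/4 × log_e(1/4) -7/24 × log_e(7/24) -11/24 × log_e(11/24)
H = 1.0635 nats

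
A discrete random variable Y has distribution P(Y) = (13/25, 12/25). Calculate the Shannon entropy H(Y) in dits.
0.3007 dits

Shannon entropy is H(X) = -Σ p(x) log p(x).

For P = (13/25, 12/25):
H = -13/25 × log_10(13/25) -12/25 × log_10(12/25)
H = 0.3007 dits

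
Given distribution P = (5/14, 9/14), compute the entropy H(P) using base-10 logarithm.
0.2831 dits

Shannon entropy is H(X) = -Σ p(x) log p(x).

For P = (5/14, 9/14):
H = -5/14 × log_10(5/14) -9/14 × log_10(9/14)
H = 0.2831 dits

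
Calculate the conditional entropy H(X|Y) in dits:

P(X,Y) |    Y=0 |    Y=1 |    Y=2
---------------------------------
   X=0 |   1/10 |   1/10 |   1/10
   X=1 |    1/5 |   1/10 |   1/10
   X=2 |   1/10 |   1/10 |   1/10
0.4669 dits

Using the chain rule: H(X|Y) = H(X,Y) - H(Y)

First, compute H(X,Y) = 0.9398 dits

Marginal P(Y) = (2/5, 3/10, 3/10)
H(Y) = 0.4729 dits

H(X|Y) = H(X,Y) - H(Y) = 0.9398 - 0.4729 = 0.4669 dits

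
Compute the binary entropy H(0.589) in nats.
0.6772 nats

The binary entropy function is:
H(p) = -p log(p) - (1-p) log(1-p)

H(0.589) = -0.589 × log_e(0.589) - 0.411 × log_e(0.411)
H(0.589) = 0.6772 nats

Note: Binary entropy is maximized at p=0.5 (H=1 bit) and minimized at p=0 or p=1 (H=0).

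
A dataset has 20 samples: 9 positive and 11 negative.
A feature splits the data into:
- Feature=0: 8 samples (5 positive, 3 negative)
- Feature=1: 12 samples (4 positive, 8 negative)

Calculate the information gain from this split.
0.0600 bits

Information Gain = H(Y) - H(Y|Feature)

Before split:
P(positive) = 9/20 = 0.4500
H(Y) = 0.9928 bits

After split:
Feature=0: H = 0.9544 bits (weight = 8/20)
Feature=1: H = 0.9183 bits (weight = 12/20)
H(Y|Feature) = (8/20)×0.9544 + (12/20)×0.9183 = 0.9328 bits

Information Gain = 0.9928 - 0.9328 = 0.0600 bits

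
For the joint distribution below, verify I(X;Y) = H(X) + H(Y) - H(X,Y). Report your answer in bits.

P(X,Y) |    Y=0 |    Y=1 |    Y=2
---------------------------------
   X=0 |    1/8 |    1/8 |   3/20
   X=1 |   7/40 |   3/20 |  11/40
I(X;Y) = 0.0055 bits

Mutual information has multiple equivalent forms:
- I(X;Y) = H(X) - H(X|Y)
- I(X;Y) = H(Y) - H(Y|X)
- I(X;Y) = H(X) + H(Y) - H(X,Y)

Computing all quantities:
H(X) = 0.9710, H(Y) = 1.5579, H(X,Y) = 2.5233
H(X|Y) = 0.9654, H(Y|X) = 1.5524

Verification:
H(X) - H(X|Y) = 0.9710 - 0.9654 = 0.0055
H(Y) - H(Y|X) = 1.5579 - 1.5524 = 0.0055
H(X) + H(Y) - H(X,Y) = 0.9710 + 1.5579 - 2.5233 = 0.0055

All forms give I(X;Y) = 0.0055 bits. ✓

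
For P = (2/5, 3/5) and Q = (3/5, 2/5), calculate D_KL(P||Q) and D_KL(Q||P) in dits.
D_KL(P||Q) = 0.0352, D_KL(Q||P) = 0.0352

KL divergence is not symmetric: D_KL(P||Q) ≠ D_KL(Q||P) in general.

D_KL(P||Q) = 0.0352 dits
D_KL(Q||P) = 0.0352 dits

In this case they happen to be equal (to 4 decimal places).

This asymmetry is why KL divergence is not a true distance metric.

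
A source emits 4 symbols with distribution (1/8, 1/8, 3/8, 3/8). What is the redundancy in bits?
0.1887 bits

Redundancy measures how far a source is from maximum entropy:
R = H_max - H(X)

Maximum entropy for 4 symbols: H_max = log_2(4) = 2.0000 bits
Actual entropy: H(X) = 1.8113 bits
Redundancy: R = 2.0000 - 1.8113 = 0.1887 bits

This redundancy represents potential for compression: the source could be compressed by 0.1887 bits per symbol.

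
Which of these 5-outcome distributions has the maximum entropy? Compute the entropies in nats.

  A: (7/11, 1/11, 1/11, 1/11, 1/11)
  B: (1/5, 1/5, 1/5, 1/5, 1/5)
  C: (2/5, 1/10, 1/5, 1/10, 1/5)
B

For a discrete distribution over n outcomes, entropy is maximized by the uniform distribution.

Computing entropies:
H(A) = 1.1596 nats
H(B) = 1.6094 nats
H(C) = 1.4708 nats

The uniform distribution (where all probabilities equal 1/5) achieves the maximum entropy of log_e(5) = 1.6094 nats.

Distribution B has the highest entropy.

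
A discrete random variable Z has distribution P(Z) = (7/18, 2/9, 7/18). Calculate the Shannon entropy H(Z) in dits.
0.4642 dits

Shannon entropy is H(X) = -Σ p(x) log p(x).

For P = (7/18, 2/9, 7/18):
H = -7/18 × log_10(7/18) -2/9 × log_10(2/9) -7/18 × log_10(7/18)
H = 0.4642 dits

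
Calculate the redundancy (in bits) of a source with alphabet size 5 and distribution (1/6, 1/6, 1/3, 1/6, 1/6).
0.0703 bits

Redundancy measures how far a source is from maximum entropy:
R = H_max - H(X)

Maximum entropy for 5 symbols: H_max = log_2(5) = 2.3219 bits
Actual entropy: H(X) = 2.2516 bits
Redundancy: R = 2.3219 - 2.2516 = 0.0703 bits

This redundancy represents potential for compression: the source could be compressed by 0.0703 bits per symbol.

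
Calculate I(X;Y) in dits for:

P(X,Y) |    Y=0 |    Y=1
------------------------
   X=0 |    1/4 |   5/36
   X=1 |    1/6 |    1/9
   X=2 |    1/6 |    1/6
0.0034 dits

Mutual information: I(X;Y) = H(X) + H(Y) - H(X,Y)

Marginals:
P(X) = (7/18, 5/18, 1/3), H(X) = 0.4731 dits
P(Y) = (7/12, 5/12), H(Y) = 0.2950 dits

Joint entropy: H(X,Y) = 0.7647 dits

I(X;Y) = 0.4731 + 0.2950 - 0.7647 = 0.0034 dits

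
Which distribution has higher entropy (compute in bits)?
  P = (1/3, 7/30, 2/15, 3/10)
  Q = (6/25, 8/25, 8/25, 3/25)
P

Computing entropies in bits:
H(P) = 1.9269
H(Q) = 1.9133

Distribution P has higher entropy.

Intuition: The distribution closer to uniform (more spread out) has higher entropy.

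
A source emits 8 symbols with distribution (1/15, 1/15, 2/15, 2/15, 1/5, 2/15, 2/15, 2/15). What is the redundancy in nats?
0.0532 nats

Redundancy measures how far a source is from maximum entropy:
R = H_max - H(X)

Maximum entropy for 8 symbols: H_max = log_e(8) = 2.0794 nats
Actual entropy: H(X) = 2.0262 nats
Redundancy: R = 2.0794 - 2.0262 = 0.0532 nats

This redundancy represents potential for compression: the source could be compressed by 0.0532 nats per symbol.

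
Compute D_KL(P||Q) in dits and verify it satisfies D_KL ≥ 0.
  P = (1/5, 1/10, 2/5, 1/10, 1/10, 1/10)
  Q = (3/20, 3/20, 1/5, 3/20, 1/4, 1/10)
0.0704 dits

KL divergence satisfies the Gibbs inequality: D_KL(P||Q) ≥ 0 for all distributions P, Q.

D_KL(P||Q) = Σ p(x) log(p(x)/q(x))
Term by term:
  x=0: 1/5 × log_10[(1/5)/(3/20)] = 0.0250
  x=1: 1/10 × log_10[(1/10)/(3/20)] = -0.0176
  x=2: 2/5 × log_10[(2/5)/(1/5)] = 0.1204
  x=3: 1/10 × log_10[(1/10)/(3/20)] = -0.0176
  x=4: 1/10 × log_10[(1/10)/(1/4)] = -0.0398
  x=5: 1/10 × log_10[(1/10)/(1/10)] = 0.0000
D_KL(P||Q) = 0.0704 dits

D_KL(P||Q) = 0.0704 ≥ 0 ✓

This non-negativity is a fundamental property: relative entropy cannot be negative because it measures how different Q is from P.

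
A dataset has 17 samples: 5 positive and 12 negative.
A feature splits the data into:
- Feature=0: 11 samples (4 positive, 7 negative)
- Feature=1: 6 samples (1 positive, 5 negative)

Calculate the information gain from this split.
0.0327 bits

Information Gain = H(Y) - H(Y|Feature)

Before split:
P(positive) = 5/17 = 0.2941
H(Y) = 0.8740 bits

After split:
Feature=0: H = 0.9457 bits (weight = 11/17)
Feature=1: H = 0.6500 bits (weight = 6/17)
H(Y|Feature) = (11/17)×0.9457 + (6/17)×0.6500 = 0.8413 bits

Information Gain = 0.8740 - 0.8413 = 0.0327 bits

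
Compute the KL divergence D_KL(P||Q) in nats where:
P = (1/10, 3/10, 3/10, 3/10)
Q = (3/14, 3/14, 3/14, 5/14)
0.0734 nats

KL divergence: D_KL(P||Q) = Σ p(x) log(p(x)/q(x))

Computing term by term:
  x=0: 1/10 × log_e[(1/10)/(3/14)] = 1/10 × -0.7621 = -0.0762
  x=1: 3/10 × log_e[(3/10)/(3/14)] = 3/10 × 0.3365 = 0.1009
  x=2: 3/10 × log_e[(3/10)/(3/14)] = 3/10 × 0.3365 = 0.1009
  x=3: 3/10 × log_e[(3/10)/(5/14)] = 3/10 × -0.1744 = -0.0523

D_KL(P||Q) = 0.0734 nats

Note: KL divergence is always non-negative and equals 0 iff P = Q.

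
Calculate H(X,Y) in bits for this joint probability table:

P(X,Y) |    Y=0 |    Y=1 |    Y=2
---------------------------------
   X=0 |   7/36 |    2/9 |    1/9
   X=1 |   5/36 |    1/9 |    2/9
2.5238 bits

Joint entropy is H(X,Y) = -Σ_{x,y} p(x,y) log p(x,y).

Summing over all non-zero entries:
H(X,Y) = -[7/36·log_2(7/36) + 2/9·log_2(2/9) + 1/9·log_2(1/9) + 5/36·log_2(5/36) + 1/9·log_2(1/9) + 2/9·log_2(2/9)]
H(X,Y) = 2.5238 bits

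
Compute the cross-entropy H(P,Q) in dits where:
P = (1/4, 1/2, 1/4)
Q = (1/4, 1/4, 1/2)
0.5268 dits

Cross-entropy: H(P,Q) = -Σ p(x) log q(x)

Alternatively: H(P,Q) = H(P) + D_KL(P||Q)
H(P) = 0.4515 dits
D_KL(P||Q) = 0.0753 dits

H(P,Q) = 0.4515 + 0.0753 = 0.5268 dits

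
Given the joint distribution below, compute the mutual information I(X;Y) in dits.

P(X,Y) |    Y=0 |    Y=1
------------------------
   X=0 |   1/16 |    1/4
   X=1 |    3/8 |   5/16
0.0240 dits

Mutual information: I(X;Y) = H(X) + H(Y) - H(X,Y)

Marginals:
P(X) = (5/16, 11/16), H(X) = 0.2697 dits
P(Y) = (7/16, 9/16), H(Y) = 0.2976 dits

Joint entropy: H(X,Y) = 0.5434 dits

I(X;Y) = 0.2697 + 0.2976 - 0.5434 = 0.0240 dits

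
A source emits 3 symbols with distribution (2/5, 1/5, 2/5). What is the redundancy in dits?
0.0190 dits

Redundancy measures how far a source is from maximum entropy:
R = H_max - H(X)

Maximum entropy for 3 symbols: H_max = log_10(3) = 0.4771 dits
Actual entropy: H(X) = 0.4581 dits
Redundancy: R = 0.4771 - 0.4581 = 0.0190 dits

This redundancy represents potential for compression: the source could be compressed by 0.0190 dits per symbol.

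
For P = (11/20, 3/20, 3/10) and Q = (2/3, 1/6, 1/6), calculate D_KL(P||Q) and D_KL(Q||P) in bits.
D_KL(P||Q) = 0.0790, D_KL(Q||P) = 0.0690

KL divergence is not symmetric: D_KL(P||Q) ≠ D_KL(Q||P) in general.

D_KL(P||Q) = 0.0790 bits
D_KL(Q||P) = 0.0690 bits

No, they are not equal!

This asymmetry is why KL divergence is not a true distance metric.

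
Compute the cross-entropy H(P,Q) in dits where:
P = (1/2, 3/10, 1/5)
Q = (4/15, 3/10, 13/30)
0.5165 dits

Cross-entropy: H(P,Q) = -Σ p(x) log q(x)

Alternatively: H(P,Q) = H(P) + D_KL(P||Q)
H(P) = 0.4472 dits
D_KL(P||Q) = 0.0693 dits

H(P,Q) = 0.4472 + 0.0693 = 0.5165 dits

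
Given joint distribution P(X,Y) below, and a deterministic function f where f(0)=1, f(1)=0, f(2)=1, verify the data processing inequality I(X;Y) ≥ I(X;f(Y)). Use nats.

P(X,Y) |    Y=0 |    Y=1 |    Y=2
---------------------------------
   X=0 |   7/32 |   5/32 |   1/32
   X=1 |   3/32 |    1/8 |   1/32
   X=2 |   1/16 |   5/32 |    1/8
I(X;Y) = 0.0787, I(X;f(Y)) = 0.0045, inequality holds: 0.0787 ≥ 0.0045

Data Processing Inequality: For any Markov chain X → Y → Z, we have I(X;Y) ≥ I(X;Z).

Here Z = f(Y) is a deterministic function of Y, forming X → Y → Z.

Original I(X;Y) = 0.0787 nats

After applying f:
P(X,Z) where Z=f(Y):
- P(X,Z=0) = P(X,Y=1)
- P(X,Z=1) = P(X,Y=0) + P(X,Y=2)

I(X;Z) = I(X;f(Y)) = 0.0045 nats

Verification: 0.0787 ≥ 0.0045 ✓

Information cannot be created by processing; the function f can only lose information about X.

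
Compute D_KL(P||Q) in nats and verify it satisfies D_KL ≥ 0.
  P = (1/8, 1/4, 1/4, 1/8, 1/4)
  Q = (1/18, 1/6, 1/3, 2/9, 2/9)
0.0883 nats

KL divergence satisfies the Gibbs inequality: D_KL(P||Q) ≥ 0 for all distributions P, Q.

D_KL(P||Q) = Σ p(x) log(p(x)/q(x))
Term by term:
  x=0: 1/8 × log_e[(1/8)/(1/18)] = 0.1014
  x=1: 1/4 × log_e[(1/4)/(1/6)] = 0.1014
  x=2: 1/4 × log_e[(1/4)/(1/3)] = -0.0719
  x=3: 1/8 × log_e[(1/8)/(2/9)] = -0.0719
  x=4: 1/4 × log_e[(1/4)/(2/9)] = 0.0294
D_KL(P||Q) = 0.0883 nats

D_KL(P||Q) = 0.0883 ≥ 0 ✓

This non-negativity is a fundamental property: relative entropy cannot be negative because it measures how different Q is from P.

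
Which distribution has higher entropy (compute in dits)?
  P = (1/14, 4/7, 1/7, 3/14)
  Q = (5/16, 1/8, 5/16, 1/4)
Q

Computing entropies in dits:
H(P) = 0.4848
H(Q) = 0.5791

Distribution Q has higher entropy.

Intuition: The distribution closer to uniform (more spread out) has higher entropy.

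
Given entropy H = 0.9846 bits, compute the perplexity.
1.9788

Perplexity is 2^H (or exp(H) for natural log).

H = 0.9846 bits
Perplexity = 2^0.9846 = 1.9788

Interpretation: The model's uncertainty is equivalent to choosing uniformly among 2.0 options.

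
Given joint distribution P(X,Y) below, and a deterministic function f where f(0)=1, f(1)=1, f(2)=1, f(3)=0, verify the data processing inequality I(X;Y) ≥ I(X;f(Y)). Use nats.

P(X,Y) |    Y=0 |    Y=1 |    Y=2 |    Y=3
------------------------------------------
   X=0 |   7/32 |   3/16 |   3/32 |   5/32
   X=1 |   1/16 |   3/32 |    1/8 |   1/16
I(X;Y) = 0.0352, I(X;f(Y)) = 0.0021, inequality holds: 0.0352 ≥ 0.0021

Data Processing Inequality: For any Markov chain X → Y → Z, we have I(X;Y) ≥ I(X;Z).

Here Z = f(Y) is a deterministic function of Y, forming X → Y → Z.

Original I(X;Y) = 0.0352 nats

After applying f:
P(X,Z) where Z=f(Y):
- P(X,Z=0) = P(X,Y=3)
- P(X,Z=1) = P(X,Y=0) + P(X,Y=1) + P(X,Y=2)

I(X;Z) = I(X;f(Y)) = 0.0021 nats

Verification: 0.0352 ≥ 0.0021 ✓

Information cannot be created by processing; the function f can only lose information about X.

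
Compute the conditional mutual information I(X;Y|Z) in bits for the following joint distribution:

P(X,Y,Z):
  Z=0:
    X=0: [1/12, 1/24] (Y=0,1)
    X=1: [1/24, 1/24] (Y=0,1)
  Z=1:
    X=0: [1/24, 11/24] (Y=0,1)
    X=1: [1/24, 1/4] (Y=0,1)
0.0090 bits

Conditional mutual information: I(X;Y|Z) = H(X|Z) + H(Y|Z) - H(X,Y|Z)

H(Z) = 0.7383
H(X,Z) = 1.6922 → H(X|Z) = 0.9539
H(Y,Z) = 1.3249 → H(Y|Z) = 0.5866
H(X,Y,Z) = 2.2698 → H(X,Y|Z) = 1.5315

I(X;Y|Z) = 0.9539 + 0.5866 - 1.5315 = 0.0090 bits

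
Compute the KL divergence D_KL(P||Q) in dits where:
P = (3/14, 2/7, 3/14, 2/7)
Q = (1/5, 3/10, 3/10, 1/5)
0.0133 dits

KL divergence: D_KL(P||Q) = Σ p(x) log(p(x)/q(x))

Computing term by term:
  x=0: 3/14 × log_10[(3/14)/(1/5)] = 3/14 × 0.0300 = 0.0064
  x=1: 2/7 × log_10[(2/7)/(3/10)] = 2/7 × -0.0212 = -0.0061
  x=2: 3/14 × log_10[(3/14)/(3/10)] = 3/14 × -0.1461 = -0.0313
  x=3: 2/7 × log_10[(2/7)/(1/5)] = 2/7 × 0.1549 = 0.0443

D_KL(P||Q) = 0.0133 dits

Note: KL divergence is always non-negative and equals 0 iff P = Q.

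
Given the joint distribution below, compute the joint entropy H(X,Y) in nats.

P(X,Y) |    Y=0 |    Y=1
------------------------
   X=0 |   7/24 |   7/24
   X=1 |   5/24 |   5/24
1.3723 nats

Joint entropy is H(X,Y) = -Σ_{x,y} p(x,y) log p(x,y).

Summing over all non-zero entries:
H(X,Y) = -[7/24·log_e(7/24) + 7/24·log_e(7/24) + 5/24·log_e(5/24) + 5/24·log_e(5/24)]
H(X,Y) = 1.3723 nats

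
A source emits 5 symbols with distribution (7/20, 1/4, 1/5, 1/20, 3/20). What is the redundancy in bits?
0.2008 bits

Redundancy measures how far a source is from maximum entropy:
R = H_max - H(X)

Maximum entropy for 5 symbols: H_max = log_2(5) = 2.3219 bits
Actual entropy: H(X) = 2.1211 bits
Redundancy: R = 2.3219 - 2.1211 = 0.2008 bits

This redundancy represents potential for compression: the source could be compressed by 0.2008 bits per symbol.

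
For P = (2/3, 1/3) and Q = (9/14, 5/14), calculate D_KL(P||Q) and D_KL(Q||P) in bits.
D_KL(P||Q) = 0.0018, D_KL(Q||P) = 0.0018

KL divergence is not symmetric: D_KL(P||Q) ≠ D_KL(Q||P) in general.

D_KL(P||Q) = 0.0018 bits
D_KL(Q||P) = 0.0018 bits

In this case they happen to be equal (to 4 decimal places).

This asymmetry is why KL divergence is not a true distance metric.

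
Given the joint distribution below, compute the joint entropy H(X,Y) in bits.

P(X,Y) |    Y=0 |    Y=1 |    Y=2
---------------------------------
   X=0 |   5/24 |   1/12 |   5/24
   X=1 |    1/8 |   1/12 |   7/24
2.4339 bits

Joint entropy is H(X,Y) = -Σ_{x,y} p(x,y) log p(x,y).

Summing over all non-zero entries:
H(X,Y) = -[5/24·log_2(5/24) + 1/12·log_2(1/12) + 5/24·log_2(5/24) + 1/8·log_2(1/8) + 1/12·log_2(1/12) + 7/24·log_2(7/24)]
H(X,Y) = 2.4339 bits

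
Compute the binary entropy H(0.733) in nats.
0.5803 nats

The binary entropy function is:
H(p) = -p log(p) - (1-p) log(1-p)

H(0.733) = -0.733 × log_e(0.733) - 0.267 × log_e(0.267)
H(0.733) = 0.5803 nats

Note: Binary entropy is maximized at p=0.5 (H=1 bit) and minimized at p=0 or p=1 (H=0).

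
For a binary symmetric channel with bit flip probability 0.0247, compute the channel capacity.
0.8329 bits

For a binary symmetric channel (BSC) with error probability p:
Capacity C = 1 - H(p) bits per symbol

where H(p) = -p log₂(p) - (1-p) log₂(1-p) is the binary entropy function.

H(0.0247) = 0.1671 bits
C = 1 - 0.1671 = 0.8329 bits per symbol

This means we can reliably transmit up to 0.8329 bits of information per channel use.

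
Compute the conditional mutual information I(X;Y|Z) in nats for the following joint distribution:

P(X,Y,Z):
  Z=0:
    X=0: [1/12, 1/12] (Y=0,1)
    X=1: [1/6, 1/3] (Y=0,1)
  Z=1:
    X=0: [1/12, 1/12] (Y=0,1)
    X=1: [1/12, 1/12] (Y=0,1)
0.0073 nats

Conditional mutual information: I(X;Y|Z) = H(X|Z) + H(Y|Z) - H(X,Y|Z)

H(Z) = 0.6365
H(X,Z) = 1.2425 → H(X|Z) = 0.6059
H(Y,Z) = 1.3086 → H(Y|Z) = 0.6721
H(X,Y,Z) = 1.9073 → H(X,Y|Z) = 1.2708

I(X;Y|Z) = 0.6059 + 0.6721 - 1.2708 = 0.0073 nats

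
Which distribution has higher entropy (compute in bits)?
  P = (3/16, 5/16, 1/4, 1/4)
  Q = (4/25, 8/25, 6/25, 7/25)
P

Computing entropies in bits:
H(P) = 1.9772
H(Q) = 1.9574

Distribution P has higher entropy.

Intuition: The distribution closer to uniform (more spread out) has higher entropy.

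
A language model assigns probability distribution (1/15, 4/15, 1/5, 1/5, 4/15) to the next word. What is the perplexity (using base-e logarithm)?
4.6147

Perplexity is e^H (or exp(H) for natural log).

First, H = -Σ p log p = 1.5292 nats
Perplexity = e^1.5292 = 4.6147

Interpretation: The model's uncertainty is equivalent to choosing uniformly among 4.6 options.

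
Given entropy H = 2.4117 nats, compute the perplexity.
11.1529

Perplexity is e^H (or exp(H) for natural log).

H = 2.4117 nats
Perplexity = e^2.4117 = 11.1529

Interpretation: The model's uncertainty is equivalent to choosing uniformly among 11.2 options.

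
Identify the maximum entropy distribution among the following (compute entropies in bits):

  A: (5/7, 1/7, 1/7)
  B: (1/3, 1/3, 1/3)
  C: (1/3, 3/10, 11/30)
B

For a discrete distribution over n outcomes, entropy is maximized by the uniform distribution.

Computing entropies:
H(A) = 1.1488 bits
H(B) = 1.5850 bits
H(C) = 1.5801 bits

The uniform distribution (where all probabilities equal 1/3) achieves the maximum entropy of log_2(3) = 1.5850 bits.

Distribution B has the highest entropy.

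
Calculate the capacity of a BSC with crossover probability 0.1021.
0.5244 bits

For a binary symmetric channel (BSC) with error probability p:
Capacity C = 1 - H(p) bits per symbol

where H(p) = -p log₂(p) - (1-p) log₂(1-p) is the binary entropy function.

H(0.1021) = 0.4756 bits
C = 1 - 0.4756 = 0.5244 bits per symbol

This means we can reliably transmit up to 0.5244 bits of information per channel use.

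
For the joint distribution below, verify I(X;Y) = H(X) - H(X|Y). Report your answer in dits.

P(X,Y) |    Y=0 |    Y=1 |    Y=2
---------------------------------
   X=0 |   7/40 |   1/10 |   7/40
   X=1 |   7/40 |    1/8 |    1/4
I(X;Y) = 0.0013 dits

Mutual information has multiple equivalent forms:
- I(X;Y) = H(X) - H(X|Y)
- I(X;Y) = H(Y) - H(Y|X)
- I(X;Y) = H(X) + H(Y) - H(X,Y)

Computing all quantities:
H(X) = 0.2989, H(Y) = 0.4633, H(X,Y) = 0.7608
H(X|Y) = 0.2975, H(Y|X) = 0.4620

Verification:
H(X) - H(X|Y) = 0.2989 - 0.2975 = 0.0013
H(Y) - H(Y|X) = 0.4633 - 0.4620 = 0.0013
H(X) + H(Y) - H(X,Y) = 0.2989 + 0.4633 - 0.7608 = 0.0013

All forms give I(X;Y) = 0.0013 dits. ✓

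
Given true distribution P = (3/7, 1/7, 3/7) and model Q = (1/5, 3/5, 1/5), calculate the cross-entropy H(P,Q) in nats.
1.4525 nats

Cross-entropy: H(P,Q) = -Σ p(x) log q(x)

Alternatively: H(P,Q) = H(P) + D_KL(P||Q)
H(P) = 1.0042 nats
D_KL(P||Q) = 0.4483 nats

H(P,Q) = 1.0042 + 0.4483 = 1.4525 nats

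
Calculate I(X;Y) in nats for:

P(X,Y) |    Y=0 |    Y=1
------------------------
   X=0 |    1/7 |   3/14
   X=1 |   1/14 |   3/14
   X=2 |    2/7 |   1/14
0.1134 nats

Mutual information: I(X;Y) = H(X) + H(Y) - H(X,Y)

Marginals:
P(X) = (5/14, 2/7, 5/14), H(X) = 1.0934 nats
P(Y) = (1/2, 1/2), H(Y) = 0.6931 nats

Joint entropy: H(X,Y) = 1.6731 nats

I(X;Y) = 1.0934 + 0.6931 - 1.6731 = 0.1134 nats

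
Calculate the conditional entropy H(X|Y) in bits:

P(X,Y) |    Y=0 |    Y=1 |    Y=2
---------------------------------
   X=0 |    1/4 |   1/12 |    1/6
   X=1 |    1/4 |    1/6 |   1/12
0.9591 bits

Using the chain rule: H(X|Y) = H(X,Y) - H(Y)

First, compute H(X,Y) = 2.4591 bits

Marginal P(Y) = (1/2, 1/4, 1/4)
H(Y) = 1.5000 bits

H(X|Y) = H(X,Y) - H(Y) = 2.4591 - 1.5000 = 0.9591 bits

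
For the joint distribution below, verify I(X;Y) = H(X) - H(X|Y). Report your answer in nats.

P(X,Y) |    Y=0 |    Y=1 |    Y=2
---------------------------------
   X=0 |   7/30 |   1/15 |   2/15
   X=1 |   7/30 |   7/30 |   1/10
I(X;Y) = 0.0425 nats

Mutual information has multiple equivalent forms:
- I(X;Y) = H(X) - H(X|Y)
- I(X;Y) = H(Y) - H(Y|X)
- I(X;Y) = H(X) + H(Y) - H(X,Y)

Computing all quantities:
H(X) = 0.6842, H(Y) = 1.0564, H(X,Y) = 1.6981
H(X|Y) = 0.6417, H(Y|X) = 1.0139

Verification:
H(X) - H(X|Y) = 0.6842 - 0.6417 = 0.0425
H(Y) - H(Y|X) = 1.0564 - 1.0139 = 0.0425
H(X) + H(Y) - H(X,Y) = 0.6842 + 1.0564 - 1.6981 = 0.0425

All forms give I(X;Y) = 0.0425 nats. ✓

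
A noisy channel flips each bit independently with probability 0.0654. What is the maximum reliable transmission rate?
0.6515 bits

For a binary symmetric channel (BSC) with error probability p:
Capacity C = 1 - H(p) bits per symbol

where H(p) = -p log₂(p) - (1-p) log₂(1-p) is the binary entropy function.

H(0.0654) = 0.3485 bits
C = 1 - 0.3485 = 0.6515 bits per symbol

This means we can reliably transmit up to 0.6515 bits of information per channel use.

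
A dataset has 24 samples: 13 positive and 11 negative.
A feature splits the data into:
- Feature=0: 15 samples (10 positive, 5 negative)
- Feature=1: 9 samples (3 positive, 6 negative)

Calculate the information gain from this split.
0.0767 bits

Information Gain = H(Y) - H(Y|Feature)

Before split:
P(positive) = 13/24 = 0.5417
H(Y) = 0.9950 bits

After split:
Feature=0: H = 0.9183 bits (weight = 15/24)
Feature=1: H = 0.9183 bits (weight = 9/24)
H(Y|Feature) = (15/24)×0.9183 + (9/24)×0.9183 = 0.9183 bits

Information Gain = 0.9950 - 0.9183 = 0.0767 bits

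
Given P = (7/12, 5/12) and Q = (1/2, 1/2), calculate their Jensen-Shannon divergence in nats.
0.0035 nats

Jensen-Shannon divergence is:
JSD(P||Q) = 0.5 × D_KL(P||M) + 0.5 × D_KL(Q||M)
where M = 0.5 × (P + Q) is the mixture distribution.

M = 0.5 × (7/12, 5/12) + 0.5 × (1/2, 1/2) = (13/24, 11/24)

D_KL(P||M) = 0.0035 nats
D_KL(Q||M) = 0.0035 nats

JSD(P||Q) = 0.5 × 0.0035 + 0.5 × 0.0035 = 0.0035 nats

Unlike KL divergence, JSD is symmetric and bounded: 0 ≤ JSD ≤ log(2).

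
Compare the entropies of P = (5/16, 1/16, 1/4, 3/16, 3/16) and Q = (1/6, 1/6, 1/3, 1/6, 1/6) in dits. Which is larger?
Q

Computing entropies in dits:
H(P) = 0.6563
H(Q) = 0.6778

Distribution Q has higher entropy.

Intuition: The distribution closer to uniform (more spread out) has higher entropy.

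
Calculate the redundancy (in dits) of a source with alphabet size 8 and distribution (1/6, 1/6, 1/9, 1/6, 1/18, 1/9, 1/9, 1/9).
0.0202 dits

Redundancy measures how far a source is from maximum entropy:
R = H_max - H(X)

Maximum entropy for 8 symbols: H_max = log_10(8) = 0.9031 dits
Actual entropy: H(X) = 0.8829 dits
Redundancy: R = 0.9031 - 0.8829 = 0.0202 dits

This redundancy represents potential for compression: the source could be compressed by 0.0202 dits per symbol.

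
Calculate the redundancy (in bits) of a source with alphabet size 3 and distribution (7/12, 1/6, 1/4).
0.2005 bits

Redundancy measures how far a source is from maximum entropy:
R = H_max - H(X)

Maximum entropy for 3 symbols: H_max = log_2(3) = 1.5850 bits
Actual entropy: H(X) = 1.3844 bits
Redundancy: R = 1.5850 - 1.3844 = 0.2005 bits

This redundancy represents potential for compression: the source could be compressed by 0.2005 bits per symbol.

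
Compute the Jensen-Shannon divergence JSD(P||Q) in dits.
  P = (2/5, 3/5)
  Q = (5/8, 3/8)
0.0111 dits

Jensen-Shannon divergence is:
JSD(P||Q) = 0.5 × D_KL(P||M) + 0.5 × D_KL(Q||M)
where M = 0.5 × (P + Q) is the mixture distribution.

M = 0.5 × (2/5, 3/5) + 0.5 × (5/8, 3/8) = (0.5125, 0.4875)

D_KL(P||M) = 0.0111 dits
D_KL(Q||M) = 0.0111 dits

JSD(P||Q) = 0.5 × 0.0111 + 0.5 × 0.0111 = 0.0111 dits

Unlike KL divergence, JSD is symmetric and bounded: 0 ≤ JSD ≤ log(2).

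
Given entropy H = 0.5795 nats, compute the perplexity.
1.7851

Perplexity is e^H (or exp(H) for natural log).

H = 0.5795 nats
Perplexity = e^0.5795 = 1.7851

Interpretation: The model's uncertainty is equivalent to choosing uniformly among 1.8 options.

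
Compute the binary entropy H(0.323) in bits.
0.9076 bits

The binary entropy function is:
H(p) = -p log(p) - (1-p) log(1-p)

H(0.323) = -0.323 × log_2(0.323) - 0.677 × log_2(0.677)
H(0.323) = 0.9076 bits

Note: Binary entropy is maximized at p=0.5 (H=1 bit) and minimized at p=0 or p=1 (H=0).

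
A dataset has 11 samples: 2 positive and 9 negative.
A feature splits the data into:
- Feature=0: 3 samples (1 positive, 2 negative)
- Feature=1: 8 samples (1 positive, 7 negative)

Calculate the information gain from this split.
0.0383 bits

Information Gain = H(Y) - H(Y|Feature)

Before split:
P(positive) = 2/11 = 0.1818
H(Y) = 0.6840 bits

After split:
Feature=0: H = 0.9183 bits (weight = 3/11)
Feature=1: H = 0.5436 bits (weight = 8/11)
H(Y|Feature) = (3/11)×0.9183 + (8/11)×0.5436 = 0.6458 bits

Information Gain = 0.6840 - 0.6458 = 0.0383 bits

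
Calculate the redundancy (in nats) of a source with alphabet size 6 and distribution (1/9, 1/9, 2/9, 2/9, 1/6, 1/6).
0.0378 nats

Redundancy measures how far a source is from maximum entropy:
R = H_max - H(X)

Maximum entropy for 6 symbols: H_max = log_e(6) = 1.7918 nats
Actual entropy: H(X) = 1.7540 nats
Redundancy: R = 1.7918 - 1.7540 = 0.0378 nats

This redundancy represents potential for compression: the source could be compressed by 0.0378 nats per symbol.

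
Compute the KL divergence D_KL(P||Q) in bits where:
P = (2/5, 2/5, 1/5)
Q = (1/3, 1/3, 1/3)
0.0630 bits

KL divergence: D_KL(P||Q) = Σ p(x) log(p(x)/q(x))

Computing term by term:
  x=0: 2/5 × log_2[(2/5)/(1/3)] = 2/5 × 0.2630 = 0.1052
  x=1: 2/5 × log_2[(2/5)/(1/3)] = 2/5 × 0.2630 = 0.1052
  x=2: 1/5 × log_2[(1/5)/(1/3)] = 1/5 × -0.7370 = -0.1474

D_KL(P||Q) = 0.0630 bits

Note: KL divergence is always non-negative and equals 0 iff P = Q.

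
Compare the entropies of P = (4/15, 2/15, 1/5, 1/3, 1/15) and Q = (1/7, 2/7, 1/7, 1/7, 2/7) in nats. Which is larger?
Q

Computing entropies in nats:
H(P) = 1.4898
H(Q) = 1.5498

Distribution Q has higher entropy.

Intuition: The distribution closer to uniform (more spread out) has higher entropy.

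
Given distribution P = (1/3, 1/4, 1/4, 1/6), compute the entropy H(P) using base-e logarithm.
1.3580 nats

Shannon entropy is H(X) = -Σ p(x) log p(x).

For P = (1/3, 1/4, 1/4, 1/6):
H = -1/3 × log_e(1/3) -1/4 × log_e(1/4) -1/4 × log_e(1/4) -1/6 × log_e(1/6)
H = 1.3580 nats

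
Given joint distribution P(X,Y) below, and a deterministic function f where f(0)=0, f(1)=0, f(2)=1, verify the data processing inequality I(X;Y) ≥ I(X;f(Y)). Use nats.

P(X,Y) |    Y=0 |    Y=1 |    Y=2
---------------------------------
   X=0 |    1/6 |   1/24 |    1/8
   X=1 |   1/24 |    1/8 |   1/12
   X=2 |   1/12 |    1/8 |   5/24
I(X;Y) = 0.0769, I(X;f(Y)) = 0.0107, inequality holds: 0.0769 ≥ 0.0107

Data Processing Inequality: For any Markov chain X → Y → Z, we have I(X;Y) ≥ I(X;Z).

Here Z = f(Y) is a deterministic function of Y, forming X → Y → Z.

Original I(X;Y) = 0.0769 nats

After applying f:
P(X,Z) where Z=f(Y):
- P(X,Z=0) = P(X,Y=0) + P(X,Y=1)
- P(X,Z=1) = P(X,Y=2)

I(X;Z) = I(X;f(Y)) = 0.0107 nats

Verification: 0.0769 ≥ 0.0107 ✓

Information cannot be created by processing; the function f can only lose information about X.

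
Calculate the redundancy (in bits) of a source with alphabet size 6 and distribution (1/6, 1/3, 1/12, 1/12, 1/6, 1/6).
0.1667 bits

Redundancy measures how far a source is from maximum entropy:
R = H_max - H(X)

Maximum entropy for 6 symbols: H_max = log_2(6) = 2.5850 bits
Actual entropy: H(X) = 2.4183 bits
Redundancy: R = 2.5850 - 2.4183 = 0.1667 bits

This redundancy represents potential for compression: the source could be compressed by 0.1667 bits per symbol.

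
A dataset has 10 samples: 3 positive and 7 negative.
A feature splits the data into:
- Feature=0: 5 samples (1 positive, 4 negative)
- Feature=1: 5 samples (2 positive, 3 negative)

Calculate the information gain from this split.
0.0349 bits

Information Gain = H(Y) - H(Y|Feature)

Before split:
P(positive) = 3/10 = 0.3000
H(Y) = 0.8813 bits

After split:
Feature=0: H = 0.7219 bits (weight = 5/10)
Feature=1: H = 0.9710 bits (weight = 5/10)
H(Y|Feature) = (5/10)×0.7219 + (5/10)×0.9710 = 0.8464 bits

Information Gain = 0.8813 - 0.8464 = 0.0349 bits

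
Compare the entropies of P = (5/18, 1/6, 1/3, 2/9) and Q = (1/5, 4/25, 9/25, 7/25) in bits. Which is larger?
P

Computing entropies in bits:
H(P) = 1.9547
H(Q) = 1.9322

Distribution P has higher entropy.

Intuition: The distribution closer to uniform (more spread out) has higher entropy.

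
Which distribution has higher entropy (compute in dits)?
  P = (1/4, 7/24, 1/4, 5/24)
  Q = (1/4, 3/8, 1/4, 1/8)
P

Computing entropies in dits:
H(P) = 0.5990
H(Q) = 0.5737

Distribution P has higher entropy.

Intuition: The distribution closer to uniform (more spread out) has higher entropy.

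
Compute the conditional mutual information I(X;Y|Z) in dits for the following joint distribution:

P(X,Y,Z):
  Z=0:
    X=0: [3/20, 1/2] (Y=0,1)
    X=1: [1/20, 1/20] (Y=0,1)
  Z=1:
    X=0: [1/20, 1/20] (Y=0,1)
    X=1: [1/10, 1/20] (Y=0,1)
0.0078 dits

Conditional mutual information: I(X;Y|Z) = H(X|Z) + H(Y|Z) - H(X,Y|Z)

H(Z) = 0.2442
H(X,Z) = 0.4452 → H(X|Z) = 0.2010
H(Y,Z) = 0.5062 → H(Y|Z) = 0.2620
H(X,Y,Z) = 0.6994 → H(X,Y|Z) = 0.4551

I(X;Y|Z) = 0.2010 + 0.2620 - 0.4551 = 0.0078 dits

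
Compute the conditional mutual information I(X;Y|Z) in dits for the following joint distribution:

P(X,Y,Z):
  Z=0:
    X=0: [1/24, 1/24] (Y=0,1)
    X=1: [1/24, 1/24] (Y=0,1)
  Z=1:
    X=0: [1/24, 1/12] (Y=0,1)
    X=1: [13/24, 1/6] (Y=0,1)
0.0187 dits

Conditional mutual information: I(X;Y|Z) = H(X|Z) + H(Y|Z) - H(X,Y|Z)

H(Z) = 0.1957
H(X,Z) = 0.3988 → H(X|Z) = 0.2032
H(Y,Z) = 0.4669 → H(Y|Z) = 0.2713
H(X,Y,Z) = 0.6514 → H(X,Y|Z) = 0.4557

I(X;Y|Z) = 0.2032 + 0.2713 - 0.4557 = 0.0187 dits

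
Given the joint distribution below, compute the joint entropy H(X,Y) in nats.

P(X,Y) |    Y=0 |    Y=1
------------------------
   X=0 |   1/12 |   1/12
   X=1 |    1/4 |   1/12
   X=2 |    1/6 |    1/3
1.6326 nats

Joint entropy is H(X,Y) = -Σ_{x,y} p(x,y) log p(x,y).

Summing over all non-zero entries:
H(X,Y) = -[1/12·log_e(1/12) + 1/12·log_e(1/12) + 1/4·log_e(1/4) + 1/12·log_e(1/12) + 1/6·log_e(1/6) + 1/3·log_e(1/3)]
H(X,Y) = 1.6326 nats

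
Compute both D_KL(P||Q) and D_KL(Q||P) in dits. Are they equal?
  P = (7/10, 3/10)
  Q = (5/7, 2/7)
D_KL(P||Q) = 0.0002, D_KL(Q||P) = 0.0002

KL divergence is not symmetric: D_KL(P||Q) ≠ D_KL(Q||P) in general.

D_KL(P||Q) = 0.0002 dits
D_KL(Q||P) = 0.0002 dits

In this case they happen to be equal (to 4 decimal places).

This asymmetry is why KL divergence is not a true distance metric.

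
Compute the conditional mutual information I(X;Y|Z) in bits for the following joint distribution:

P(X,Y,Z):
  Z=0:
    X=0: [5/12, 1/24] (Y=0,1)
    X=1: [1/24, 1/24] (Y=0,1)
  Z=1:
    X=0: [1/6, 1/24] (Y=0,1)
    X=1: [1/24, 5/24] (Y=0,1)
0.1934 bits

Conditional mutual information: I(X;Y|Z) = H(X|Z) + H(Y|Z) - H(X,Y|Z)

H(Z) = 0.9950
H(X,Z) = 1.7861 → H(X|Z) = 0.7911
H(Y,Z) = 1.7861 → H(Y|Z) = 0.7911
H(X,Y,Z) = 2.3838 → H(X,Y|Z) = 1.3888

I(X;Y|Z) = 0.7911 + 0.7911 - 1.3888 = 0.1934 bits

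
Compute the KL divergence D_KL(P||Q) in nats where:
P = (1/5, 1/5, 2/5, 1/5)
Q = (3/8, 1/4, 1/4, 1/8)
0.1117 nats

KL divergence: D_KL(P||Q) = Σ p(x) log(p(x)/q(x))

Computing term by term:
  x=0: 1/5 × log_e[(1/5)/(3/8)] = 1/5 × -0.6286 = -0.1257
  x=1: 1/5 × log_e[(1/5)/(1/4)] = 1/5 × -0.2231 = -0.0446
  x=2: 2/5 × log_e[(2/5)/(1/4)] = 2/5 × 0.4700 = 0.1880
  x=3: 1/5 × log_e[(1/5)/(1/8)] = 1/5 × 0.4700 = 0.0940

D_KL(P||Q) = 0.1117 nats

Note: KL divergence is always non-negative and equals 0 iff P = Q.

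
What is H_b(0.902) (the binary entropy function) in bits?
0.4626 bits

The binary entropy function is:
H(p) = -p log(p) - (1-p) log(1-p)

H(0.902) = -0.902 × log_2(0.902) - 0.098 × log_2(0.098)
H(0.902) = 0.4626 bits

Note: Binary entropy is maximized at p=0.5 (H=1 bit) and minimized at p=0 or p=1 (H=0).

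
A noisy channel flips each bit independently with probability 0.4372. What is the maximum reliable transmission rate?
0.0114 bits

For a binary symmetric channel (BSC) with error probability p:
Capacity C = 1 - H(p) bits per symbol

where H(p) = -p log₂(p) - (1-p) log₂(1-p) is the binary entropy function.

H(0.4372) = 0.9886 bits
C = 1 - 0.9886 = 0.0114 bits per symbol

This means we can reliably transmit up to 0.0114 bits of information per channel use.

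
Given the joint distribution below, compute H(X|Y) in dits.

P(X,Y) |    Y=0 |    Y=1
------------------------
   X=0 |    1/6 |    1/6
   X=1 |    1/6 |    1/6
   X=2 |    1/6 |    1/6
0.4771 dits

Using the chain rule: H(X|Y) = H(X,Y) - H(Y)

First, compute H(X,Y) = 0.7782 dits

Marginal P(Y) = (1/2, 1/2)
H(Y) = 0.3010 dits

H(X|Y) = H(X,Y) - H(Y) = 0.7782 - 0.3010 = 0.4771 dits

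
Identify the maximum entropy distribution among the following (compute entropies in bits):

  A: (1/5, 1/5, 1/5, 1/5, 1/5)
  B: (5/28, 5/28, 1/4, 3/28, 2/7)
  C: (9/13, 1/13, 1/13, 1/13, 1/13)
A

For a discrete distribution over n outcomes, entropy is maximized by the uniform distribution.

Computing entropies:
H(A) = 2.3219 bits
H(B) = 2.2493 bits
H(C) = 1.5059 bits

The uniform distribution (where all probabilities equal 1/5) achieves the maximum entropy of log_2(5) = 2.3219 bits.

Distribution A has the highest entropy.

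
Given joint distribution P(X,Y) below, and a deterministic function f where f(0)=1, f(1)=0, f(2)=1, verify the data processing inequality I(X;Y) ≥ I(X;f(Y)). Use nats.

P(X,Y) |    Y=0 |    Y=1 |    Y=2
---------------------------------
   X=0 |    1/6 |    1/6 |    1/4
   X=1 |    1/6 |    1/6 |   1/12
I(X;Y) = 0.0297, I(X;f(Y)) = 0.0071, inequality holds: 0.0297 ≥ 0.0071

Data Processing Inequality: For any Markov chain X → Y → Z, we have I(X;Y) ≥ I(X;Z).

Here Z = f(Y) is a deterministic function of Y, forming X → Y → Z.

Original I(X;Y) = 0.0297 nats

After applying f:
P(X,Z) where Z=f(Y):
- P(X,Z=0) = P(X,Y=1)
- P(X,Z=1) = P(X,Y=0) + P(X,Y=2)

I(X;Z) = I(X;f(Y)) = 0.0071 nats

Verification: 0.0297 ≥ 0.0071 ✓

Information cannot be created by processing; the function f can only lose information about X.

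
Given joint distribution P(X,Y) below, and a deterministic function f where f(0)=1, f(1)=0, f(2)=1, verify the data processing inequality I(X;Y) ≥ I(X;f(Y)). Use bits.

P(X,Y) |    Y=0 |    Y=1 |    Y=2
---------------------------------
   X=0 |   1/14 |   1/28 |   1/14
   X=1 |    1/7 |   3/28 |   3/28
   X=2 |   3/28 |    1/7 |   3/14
I(X;Y) = 0.0308, I(X;f(Y)) = 0.0060, inequality holds: 0.0308 ≥ 0.0060

Data Processing Inequality: For any Markov chain X → Y → Z, we have I(X;Y) ≥ I(X;Z).

Here Z = f(Y) is a deterministic function of Y, forming X → Y → Z.

Original I(X;Y) = 0.0308 bits

After applying f:
P(X,Z) where Z=f(Y):
- P(X,Z=0) = P(X,Y=1)
- P(X,Z=1) = P(X,Y=0) + P(X,Y=2)

I(X;Z) = I(X;f(Y)) = 0.0060 bits

Verification: 0.0308 ≥ 0.0060 ✓

Information cannot be created by processing; the function f can only lose information about X.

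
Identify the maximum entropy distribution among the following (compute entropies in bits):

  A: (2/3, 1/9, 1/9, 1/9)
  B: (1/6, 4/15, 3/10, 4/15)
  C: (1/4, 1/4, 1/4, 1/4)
C

For a discrete distribution over n outcomes, entropy is maximized by the uniform distribution.

Computing entropies:
H(A) = 1.4466 bits
H(B) = 1.9689 bits
H(C) = 2.0000 bits

The uniform distribution (where all probabilities equal 1/4) achieves the maximum entropy of log_2(4) = 2.0000 bits.

Distribution C has the highest entropy.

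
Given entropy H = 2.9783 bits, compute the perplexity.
7.8806

Perplexity is 2^H (or exp(H) for natural log).

H = 2.9783 bits
Perplexity = 2^2.9783 = 7.8806

Interpretation: The model's uncertainty is equivalent to choosing uniformly among 7.9 options.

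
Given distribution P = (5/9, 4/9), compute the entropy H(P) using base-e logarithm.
0.6870 nats

Shannon entropy is H(X) = -Σ p(x) log p(x).

For P = (5/9, 4/9):
H = -5/9 × log_e(5/9) -4/9 × log_e(4/9)
H = 0.6870 nats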